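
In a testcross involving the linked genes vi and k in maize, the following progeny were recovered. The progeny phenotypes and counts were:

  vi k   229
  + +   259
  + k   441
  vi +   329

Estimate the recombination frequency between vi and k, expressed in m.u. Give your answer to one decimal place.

The two most frequent classes, + k (441) and vi + (329), are the parental types, so the F1 was + k / vi +.
The recombinant classes are + + and vi k: 259 + 229 = 488.
Recombination frequency = 488/1258 = 0.3879 ≈ 38.8%, i.e. 38.8 m.u.

38.8 m.u.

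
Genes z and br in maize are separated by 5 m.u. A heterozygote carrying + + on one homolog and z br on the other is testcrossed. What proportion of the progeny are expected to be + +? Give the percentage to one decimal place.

A map distance of 5 m.u. corresponds to a recombination frequency of 0.050.
The F1 is + + / z br, so + + is a parental gamete class with expected frequency (1 − r)/2 = 0.950/2 = 0.4750.
That is 0.4750 = 47.5% of the progeny.

47.5%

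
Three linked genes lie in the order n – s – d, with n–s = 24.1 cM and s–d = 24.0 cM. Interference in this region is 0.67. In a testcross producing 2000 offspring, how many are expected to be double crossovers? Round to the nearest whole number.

Map distances give recombination frequencies of 0.241 and 0.240 for the two intervals.
With interference 0.67 (so coincidence = 0.33), expected double-crossover frequency = 0.241 × 0.240 × 0.33 = 0.01909.
Expected number = 0.01909 × 2000 = 38.17 ≈ 38.

38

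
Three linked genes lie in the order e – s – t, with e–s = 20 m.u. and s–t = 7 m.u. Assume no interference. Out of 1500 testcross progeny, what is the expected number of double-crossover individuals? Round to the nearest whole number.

Map distances give recombination frequencies of 0.200 and 0.070 for the two intervals.
With no interference, expected double-crossover frequency = 0.200 × 0.070 = 0.01400.
Expected number = 0.01400 × 1500 = 21.00 ≈ 21.

21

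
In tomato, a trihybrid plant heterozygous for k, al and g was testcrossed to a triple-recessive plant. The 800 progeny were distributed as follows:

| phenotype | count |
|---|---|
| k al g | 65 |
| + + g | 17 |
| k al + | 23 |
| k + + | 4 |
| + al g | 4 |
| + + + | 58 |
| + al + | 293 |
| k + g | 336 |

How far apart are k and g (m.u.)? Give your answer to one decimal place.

6.0 m.u.

The two most frequent reciprocal classes, + al + and k + g, are the parental types, so the F1 was + al + / k + g.
The two rarest classes, + al g and k + +, are the double crossovers. Comparing them with the parentals, only the g allele has switched, so g is the middle locus and the order is k – g – al.
Crossovers in the k–g interval produce the single-crossover classes k al + and + + g (23 + 17 = 40) plus the double crossovers (8).
RF(k–g) = (40 + 8) / 800 = 48/800 = 0.0600 → 6.0 m.u.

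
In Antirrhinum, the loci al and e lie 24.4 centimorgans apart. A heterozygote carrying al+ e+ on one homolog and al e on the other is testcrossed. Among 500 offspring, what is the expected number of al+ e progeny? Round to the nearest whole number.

61

A map distance of 24.4 centimorgans corresponds to a recombination frequency of 0.244.
The F1 is al+ e+ / al e, so al+ e is a recombinant gamete class with expected frequency r/2 = 0.244/2 = 0.1220.
Expected number = 0.1220 × 500 = 61.00 ≈ 61.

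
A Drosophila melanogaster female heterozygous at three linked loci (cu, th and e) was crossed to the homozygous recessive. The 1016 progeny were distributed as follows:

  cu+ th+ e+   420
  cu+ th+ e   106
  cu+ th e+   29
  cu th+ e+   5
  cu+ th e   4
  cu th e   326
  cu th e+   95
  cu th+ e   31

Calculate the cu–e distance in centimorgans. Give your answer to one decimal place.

The two most frequent reciprocal classes, cu th e and cu+ th+ e+, are the parental types, so the F1 was cu th e / cu+ th+ e+.
The two rarest classes, cu+ th e and cu th+ e+, are the double crossovers. Comparing them with the parentals, only the cu allele has switched, so cu is the middle locus and the order is th – cu – e.
Crossovers in the cu–e interval produce the single-crossover classes cu th e+ and cu+ th+ e (95 + 106 = 201) plus the double crossovers (9).
RF(cu–e) = (201 + 9) / 1016 = 210/1016 = 0.2067 → 20.7 centimorgans.

20.7 centimorgans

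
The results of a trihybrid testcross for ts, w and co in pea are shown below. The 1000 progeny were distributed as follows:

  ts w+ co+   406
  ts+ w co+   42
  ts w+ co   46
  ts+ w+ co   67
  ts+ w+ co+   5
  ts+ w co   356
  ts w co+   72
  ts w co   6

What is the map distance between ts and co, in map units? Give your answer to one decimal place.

9.9 map units

The two most frequent reciprocal classes, ts+ w co and ts w+ co+, are the parental types, so the F1 was ts+ w co / ts w+ co+.
The two rarest classes, ts w co and ts+ w+ co+, are the double crossovers. Comparing them with the parentals, only the ts allele has switched, so ts is the middle locus and the order is w – ts – co.
Crossovers in the ts–co interval produce the single-crossover classes ts+ w co+ and ts w+ co (42 + 46 = 88) plus the double crossovers (11).
RF(ts–co) = (88 + 11) / 1000 = 99/1000 = 0.0990 → 9.9 map units.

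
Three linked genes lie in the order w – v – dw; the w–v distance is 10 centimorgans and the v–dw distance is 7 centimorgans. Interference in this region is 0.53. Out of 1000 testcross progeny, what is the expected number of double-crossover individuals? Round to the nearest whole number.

3

Map distances give recombination frequencies of 0.100 and 0.070 for the two intervals.
With interference 0.53 (so coincidence = 0.47), expected double-crossover frequency = 0.100 × 0.070 × 0.47 = 0.00329.
Expected number = 0.00329 × 1000 = 3.29 ≈ 3.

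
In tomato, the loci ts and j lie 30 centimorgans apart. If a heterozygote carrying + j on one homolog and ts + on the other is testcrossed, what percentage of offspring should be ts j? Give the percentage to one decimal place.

A map distance of 30 centimorgans corresponds to a recombination frequency of 0.300.
The F1 is + j / ts +, so ts j is a recombinant gamete class with expected frequency r/2 = 0.300/2 = 0.1500.
That is 0.1500 = 15.0% of the progeny.

15.0%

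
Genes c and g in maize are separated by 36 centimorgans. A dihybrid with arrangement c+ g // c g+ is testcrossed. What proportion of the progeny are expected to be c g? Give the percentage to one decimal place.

A map distance of 36 centimorgans corresponds to a recombination frequency of 0.360.
The F1 is c+ g / c g+, so c g is a recombinant gamete class with expected frequency r/2 = 0.360/2 = 0.1800.
That is 0.1800 = 18.0% of the progeny.

18.0%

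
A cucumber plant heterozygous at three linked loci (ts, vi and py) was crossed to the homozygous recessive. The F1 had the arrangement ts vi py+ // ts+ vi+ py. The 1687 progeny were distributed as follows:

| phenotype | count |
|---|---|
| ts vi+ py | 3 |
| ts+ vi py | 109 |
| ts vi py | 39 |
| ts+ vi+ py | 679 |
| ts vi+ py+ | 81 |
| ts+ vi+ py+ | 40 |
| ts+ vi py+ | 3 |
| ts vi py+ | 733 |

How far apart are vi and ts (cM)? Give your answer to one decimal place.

The two rarest classes, ts+ vi py+ and ts vi+ py, are the double crossovers. Comparing them with the parentals, only the ts allele has switched, so ts is the middle locus and the order is py – ts – vi.
Crossovers in the ts–vi interval produce the single-crossover classes ts vi+ py+ and ts+ vi py (81 + 109 = 190) plus the double crossovers (6).
RF(ts–vi) = (190 + 6) / 1687 = 196/1687 = 0.1162 → 11.6 cM.

11.6 cM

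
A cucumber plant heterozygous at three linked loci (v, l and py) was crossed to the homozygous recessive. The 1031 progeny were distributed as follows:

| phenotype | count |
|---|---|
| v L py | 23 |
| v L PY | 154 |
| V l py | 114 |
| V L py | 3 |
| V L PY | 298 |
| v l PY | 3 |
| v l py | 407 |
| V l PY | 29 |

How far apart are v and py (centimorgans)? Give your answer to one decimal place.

26.6 centimorgans

The two most frequent reciprocal classes, v l py and V L PY, are the parental types, so the F1 was v l py / V L PY.
The two rarest classes, v l PY and V L py, are the double crossovers. Comparing them with the parentals, only the py allele has switched, so py is the middle locus and the order is l – py – v.
Crossovers in the py–v interval produce the single-crossover classes V l py and v L PY (114 + 154 = 268) plus the double crossovers (6).
RF(py–v) = (268 + 6) / 1031 = 274/1031 = 0.2658 → 26.6 centimorgans.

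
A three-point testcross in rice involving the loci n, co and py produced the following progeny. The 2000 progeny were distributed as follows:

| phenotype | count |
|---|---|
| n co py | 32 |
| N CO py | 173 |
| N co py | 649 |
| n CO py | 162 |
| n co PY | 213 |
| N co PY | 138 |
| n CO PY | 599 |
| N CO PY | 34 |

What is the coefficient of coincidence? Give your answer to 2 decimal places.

The two most frequent reciprocal classes, n CO PY and N co py, are the parental types, so the F1 was n CO PY / N co py.
The two rarest classes, N CO PY and n co py, are the double crossovers. Comparing them with the parentals, only the n allele has switched, so n is the middle locus and the order is co – n – py.
co–n: (386 + 66)/2000 = 0.2260; n–py: (300 + 66)/2000 = 0.1830.
Expected DCO frequency = 0.2260 × 0.1830 ≈ 0.04136; observed = 66/2000 ≈ 0.03300.
Coefficient of coincidence = 0.03300/0.04136 ≈ 0.80.

0.80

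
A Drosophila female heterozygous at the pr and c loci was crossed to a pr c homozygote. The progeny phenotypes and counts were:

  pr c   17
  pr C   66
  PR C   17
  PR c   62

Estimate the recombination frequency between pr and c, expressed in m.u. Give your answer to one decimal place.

The two most frequent classes, PR c (62) and pr C (66), are the parental types, so the F1 was PR c / pr C.
The recombinant classes are PR C and pr c: 17 + 17 = 34.
Recombination frequency = 34/162 = 0.2099 ≈ 21.0%, i.e. 21.0 m.u.

21.0 m.u.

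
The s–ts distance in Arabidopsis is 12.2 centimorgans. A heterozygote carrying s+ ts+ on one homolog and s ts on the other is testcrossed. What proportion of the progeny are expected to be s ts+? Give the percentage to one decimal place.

A map distance of 12.2 centimorgans corresponds to a recombination frequency of 0.122.
The F1 is s+ ts+ / s ts, so s ts+ is a recombinant gamete class with expected frequency r/2 = 0.122/2 = 0.0610.
That is 0.0610 = 6.1% of the progeny.

6.1%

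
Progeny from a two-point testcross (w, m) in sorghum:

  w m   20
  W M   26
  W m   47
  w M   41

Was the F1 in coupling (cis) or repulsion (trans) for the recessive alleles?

The two most frequent classes are W m (47) and w M (41); these are the parental (non-recombinant) types.
So the F1 carried W m on one chromosome and w M on the other — the recessive alleles are on opposite chromosomes (trans / repulsion).

trans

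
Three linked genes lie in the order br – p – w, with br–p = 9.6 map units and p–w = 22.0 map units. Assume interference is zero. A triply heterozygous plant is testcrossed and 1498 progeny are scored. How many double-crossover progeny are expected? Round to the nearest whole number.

Map distances give recombination frequencies of 0.096 and 0.220 for the two intervals.
With no interference, expected double-crossover frequency = 0.096 × 0.220 = 0.02112.
Expected number = 0.02112 × 1498 = 31.64 ≈ 32.

32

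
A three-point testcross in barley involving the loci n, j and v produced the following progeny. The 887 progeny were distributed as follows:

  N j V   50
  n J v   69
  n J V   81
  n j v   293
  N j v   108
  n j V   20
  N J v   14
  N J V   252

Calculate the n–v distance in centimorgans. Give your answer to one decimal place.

25.1 centimorgans

The two most frequent reciprocal classes, N J V and n j v, are the parental types, so the F1 was N J V / n j v.
The two rarest classes, N J v and n j V, are the double crossovers. Comparing them with the parentals, only the v allele has switched, so v is the middle locus and the order is n – v – j.
Crossovers in the n–v interval produce the single-crossover classes n J V and N j v (81 + 108 = 189) plus the double crossovers (34).
RF(n–v) = (189 + 34) / 887 = 223/887 = 0.2514 → 25.1 centimorgans.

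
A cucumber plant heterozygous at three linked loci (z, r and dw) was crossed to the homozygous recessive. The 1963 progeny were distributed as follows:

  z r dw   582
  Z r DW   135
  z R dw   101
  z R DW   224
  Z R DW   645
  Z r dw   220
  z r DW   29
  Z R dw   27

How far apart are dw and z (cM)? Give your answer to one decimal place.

25.5 cM

The two most frequent reciprocal classes, Z R DW and z r dw, are the parental types, so the F1 was Z R DW / z r dw.
The two rarest classes, Z R dw and z r DW, are the double crossovers. Comparing them with the parentals, only the dw allele has switched, so dw is the middle locus and the order is z – dw – r.
Crossovers in the z–dw interval produce the single-crossover classes z R DW and Z r dw (224 + 220 = 444) plus the double crossovers (56).
RF(z–dw) = (444 + 56) / 1963 = 500/1963 = 0.2547 → 25.5 cM.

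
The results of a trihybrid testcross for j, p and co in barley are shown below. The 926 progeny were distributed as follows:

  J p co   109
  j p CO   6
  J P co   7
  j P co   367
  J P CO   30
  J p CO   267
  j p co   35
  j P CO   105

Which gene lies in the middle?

The two most frequent reciprocal classes, j P co and J p CO, are the parental types, so the F1 was j P co / J p CO.
The two rarest classes, J P co and j p CO, are the double crossovers. Comparing them with the parentals, only the j allele has switched, so j is the middle locus and the order is p – j – co.

j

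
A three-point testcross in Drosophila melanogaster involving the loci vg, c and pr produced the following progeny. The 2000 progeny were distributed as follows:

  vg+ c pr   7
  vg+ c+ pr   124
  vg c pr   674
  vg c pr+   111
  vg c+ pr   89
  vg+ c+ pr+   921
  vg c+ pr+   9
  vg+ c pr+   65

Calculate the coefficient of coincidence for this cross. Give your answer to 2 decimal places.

The two most frequent reciprocal classes, vg+ c+ pr+ and vg c pr, are the parental types, so the F1 was vg+ c+ pr+ / vg c pr.
The two rarest classes, vg c+ pr+ and vg+ c pr, are the double crossovers. Comparing them with the parentals, only the vg allele has switched, so vg is the middle locus and the order is pr – vg – c.
pr–vg: (235 + 16)/2000 = 0.1255; vg–c: (154 + 16)/2000 = 0.0850.
Expected DCO frequency = 0.1255 × 0.0850 ≈ 0.01067; observed = 16/2000 ≈ 0.00800.
Coefficient of coincidence = 0.00800/0.01067 ≈ 0.75.

0.75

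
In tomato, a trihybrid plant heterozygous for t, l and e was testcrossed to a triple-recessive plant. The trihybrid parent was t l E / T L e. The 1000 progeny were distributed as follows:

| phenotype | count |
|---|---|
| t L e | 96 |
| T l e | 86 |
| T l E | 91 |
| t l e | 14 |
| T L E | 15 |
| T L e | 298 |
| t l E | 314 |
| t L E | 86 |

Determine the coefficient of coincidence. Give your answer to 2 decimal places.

The two rarest classes, t l e and T L E, are the double crossovers. Comparing them with the parentals, only the e allele has switched, so e is the middle locus and the order is t – e – l.
t–e: (187 + 29)/1000 = 0.2160; e–l: (172 + 29)/1000 = 0.2010.
Expected DCO frequency = 0.2160 × 0.2010 ≈ 0.04342; observed = 29/1000 ≈ 0.02900.
Coefficient of coincidence = 0.02900/0.04342 ≈ 0.67.

0.67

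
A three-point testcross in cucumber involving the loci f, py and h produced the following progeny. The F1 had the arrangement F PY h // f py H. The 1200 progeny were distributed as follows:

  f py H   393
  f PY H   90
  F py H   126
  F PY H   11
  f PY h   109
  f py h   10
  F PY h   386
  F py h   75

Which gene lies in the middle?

The two rarest classes, F PY H and f py h, are the double crossovers. Comparing them with the parentals, only the h allele has switched, so h is the middle locus and the order is f – h – py.

h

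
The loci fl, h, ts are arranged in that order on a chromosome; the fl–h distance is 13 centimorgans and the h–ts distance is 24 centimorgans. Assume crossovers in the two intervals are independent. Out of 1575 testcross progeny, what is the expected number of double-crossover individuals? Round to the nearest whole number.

Map distances give recombination frequencies of 0.130 and 0.240 for the two intervals.
With no interference, expected double-crossover frequency = 0.130 × 0.240 = 0.03120.
Expected number = 0.03120 × 1575 = 49.14 ≈ 49.

49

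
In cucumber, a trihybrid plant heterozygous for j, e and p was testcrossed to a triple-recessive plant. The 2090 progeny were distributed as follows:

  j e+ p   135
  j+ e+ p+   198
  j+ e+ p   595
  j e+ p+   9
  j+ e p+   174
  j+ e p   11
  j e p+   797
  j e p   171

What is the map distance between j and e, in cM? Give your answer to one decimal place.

The two most frequent reciprocal classes, j e p+ and j+ e+ p, are the parental types, so the F1 was j e p+ / j+ e+ p.
The two rarest classes, j e+ p+ and j+ e p, are the double crossovers. Comparing them with the parentals, only the e allele has switched, so e is the middle locus and the order is p – e – j.
Crossovers in the e–j interval produce the single-crossover classes j+ e p+ and j e+ p (174 + 135 = 309) plus the double crossovers (20).
RF(e–j) = (309 + 20) / 2090 = 329/2090 = 0.1574 → 15.7 cM.

15.7 cM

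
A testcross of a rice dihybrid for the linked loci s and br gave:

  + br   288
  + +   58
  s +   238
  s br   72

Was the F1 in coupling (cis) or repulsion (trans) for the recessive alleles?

The two most frequent classes are + br (288) and s + (238); these are the parental (non-recombinant) types.
So the F1 carried + br on one chromosome and s + on the other — the recessive alleles are on opposite chromosomes (trans / repulsion).

trans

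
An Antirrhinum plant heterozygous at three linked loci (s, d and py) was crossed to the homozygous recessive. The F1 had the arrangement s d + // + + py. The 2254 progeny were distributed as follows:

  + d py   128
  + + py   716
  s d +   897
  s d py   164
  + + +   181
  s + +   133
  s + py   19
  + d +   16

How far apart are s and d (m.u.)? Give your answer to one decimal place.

13.1 m.u.

The two rarest classes, + d + and s + py, are the double crossovers. Comparing them with the parentals, only the s allele has switched, so s is the middle locus and the order is d – s – py.
Crossovers in the d–s interval produce the single-crossover classes s + + and + d py (133 + 128 = 261) plus the double crossovers (35).
RF(d–s) = (261 + 35) / 2254 = 296/2254 = 0.1313 → 13.1 m.u.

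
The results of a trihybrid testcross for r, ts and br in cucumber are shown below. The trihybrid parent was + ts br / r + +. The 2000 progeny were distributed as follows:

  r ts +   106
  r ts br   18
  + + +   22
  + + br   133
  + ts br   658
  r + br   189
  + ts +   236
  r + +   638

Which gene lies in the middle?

r

The two rarest classes, r ts br and + + +, are the double crossovers. Comparing them with the parentals, only the r allele has switched, so r is the middle locus and the order is br – r – ts.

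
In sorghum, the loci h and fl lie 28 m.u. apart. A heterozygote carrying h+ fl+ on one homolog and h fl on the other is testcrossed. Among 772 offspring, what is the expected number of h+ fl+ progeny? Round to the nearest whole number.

278

A map distance of 28 m.u. corresponds to a recombination frequency of 0.280.
The F1 is h+ fl+ / h fl, so h+ fl+ is a parental gamete class with expected frequency (1 − r)/2 = 0.720/2 = 0.3600.
Expected number = 0.3600 × 772 = 277.92 ≈ 278.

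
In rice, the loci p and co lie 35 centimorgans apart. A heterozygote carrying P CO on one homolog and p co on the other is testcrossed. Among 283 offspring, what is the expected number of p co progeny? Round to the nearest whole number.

A map distance of 35 centimorgans corresponds to a recombination frequency of 0.350.
The F1 is P CO / p co, so p co is a parental gamete class with expected frequency (1 − r)/2 = 0.650/2 = 0.3250.
Expected number = 0.3250 × 283 = 91.98 ≈ 92.

92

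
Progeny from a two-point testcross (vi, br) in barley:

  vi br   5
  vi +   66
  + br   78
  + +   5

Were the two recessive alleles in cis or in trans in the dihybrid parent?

The two most frequent classes are + br (78) and vi + (66); these are the parental (non-recombinant) types.
So the F1 carried + br on one chromosome and vi + on the other — the recessive alleles are on opposite chromosomes (trans / repulsion).

trans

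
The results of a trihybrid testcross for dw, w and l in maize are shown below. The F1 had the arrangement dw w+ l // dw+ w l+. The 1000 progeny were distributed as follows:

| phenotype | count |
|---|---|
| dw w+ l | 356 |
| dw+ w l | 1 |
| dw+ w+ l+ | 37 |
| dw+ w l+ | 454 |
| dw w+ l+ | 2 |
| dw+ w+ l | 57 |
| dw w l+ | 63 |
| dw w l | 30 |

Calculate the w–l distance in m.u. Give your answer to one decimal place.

7.0 m.u.

The two rarest classes, dw w+ l+ and dw+ w l, are the double crossovers. Comparing them with the parentals, only the l allele has switched, so l is the middle locus and the order is w – l – dw.
Crossovers in the w–l interval produce the single-crossover classes dw w l and dw+ w+ l+ (30 + 37 = 67) plus the double crossovers (3).
RF(w–l) = (67 + 3) / 1000 = 70/1000 = 0.0700 → 7.0 m.u.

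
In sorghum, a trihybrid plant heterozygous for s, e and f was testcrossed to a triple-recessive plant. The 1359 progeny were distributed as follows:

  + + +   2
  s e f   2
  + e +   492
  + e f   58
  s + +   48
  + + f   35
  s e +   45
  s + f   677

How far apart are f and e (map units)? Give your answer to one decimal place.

8.1 map units

The two most frequent reciprocal classes, s + f and + e +, are the parental types, so the F1 was s + f / + e +.
The two rarest classes, s e f and + + +, are the double crossovers. Comparing them with the parentals, only the e allele has switched, so e is the middle locus and the order is s – e – f.
Crossovers in the e–f interval produce the single-crossover classes s + + and + e f (48 + 58 = 106) plus the double crossovers (4).
RF(e–f) = (106 + 4) / 1359 = 110/1359 = 0.0809 → 8.1 map units.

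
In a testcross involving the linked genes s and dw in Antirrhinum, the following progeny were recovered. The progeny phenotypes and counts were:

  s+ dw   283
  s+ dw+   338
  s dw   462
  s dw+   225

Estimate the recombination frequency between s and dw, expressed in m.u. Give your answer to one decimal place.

The two most frequent classes, s+ dw+ (338) and s dw (462), are the parental types, so the F1 was s+ dw+ / s dw.
The recombinant classes are s+ dw and s dw+: 283 + 225 = 508.
Recombination frequency = 508/1308 = 0.3884 ≈ 38.8%, i.e. 38.8 m.u.

38.8 m.u.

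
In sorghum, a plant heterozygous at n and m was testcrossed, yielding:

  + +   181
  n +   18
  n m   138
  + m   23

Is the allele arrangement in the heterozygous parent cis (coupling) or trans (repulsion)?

cis

The two most frequent classes are + + (181) and n m (138); these are the parental (non-recombinant) types.
So the F1 carried + + on one chromosome and n m on the other — the recessive alleles are on the same chromosome (cis / coupling).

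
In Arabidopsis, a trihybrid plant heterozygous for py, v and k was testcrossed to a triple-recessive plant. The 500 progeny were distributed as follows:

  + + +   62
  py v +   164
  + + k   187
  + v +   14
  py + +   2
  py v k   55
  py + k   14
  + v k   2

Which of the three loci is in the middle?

v

The two most frequent reciprocal classes, py v + and + + k, are the parental types, so the F1 was py v + / + + k.
The two rarest classes, py + + and + v k, are the double crossovers. Comparing them with the parentals, only the v allele has switched, so v is the middle locus and the order is py – v – k.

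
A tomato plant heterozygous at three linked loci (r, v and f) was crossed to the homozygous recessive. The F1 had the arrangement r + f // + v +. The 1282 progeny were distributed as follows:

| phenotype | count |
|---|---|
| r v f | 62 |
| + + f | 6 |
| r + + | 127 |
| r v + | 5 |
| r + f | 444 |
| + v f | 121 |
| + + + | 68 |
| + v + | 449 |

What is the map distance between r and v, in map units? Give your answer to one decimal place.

The two rarest classes, + + f and r v +, are the double crossovers. Comparing them with the parentals, only the r allele has switched, so r is the middle locus and the order is v – r – f.
Crossovers in the v–r interval produce the single-crossover classes r v f and + + + (62 + 68 = 130) plus the double crossovers (11).
RF(v–r) = (130 + 11) / 1282 = 141/1282 = 0.1100 → 11.0 map units.

11.0 map units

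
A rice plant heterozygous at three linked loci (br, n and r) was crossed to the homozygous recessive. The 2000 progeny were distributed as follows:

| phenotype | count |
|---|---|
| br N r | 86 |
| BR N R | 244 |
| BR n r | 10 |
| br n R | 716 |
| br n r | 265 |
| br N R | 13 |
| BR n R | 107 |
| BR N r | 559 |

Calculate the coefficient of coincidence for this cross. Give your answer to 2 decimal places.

The two most frequent reciprocal classes, BR N r and br n R, are the parental types, so the F1 was BR N r / br n R.
The two rarest classes, BR n r and br N R, are the double crossovers. Comparing them with the parentals, only the n allele has switched, so n is the middle locus and the order is br – n – r.
br–n: (193 + 23)/2000 = 0.1080; n–r: (509 + 23)/2000 = 0.2660.
Expected DCO frequency = 0.1080 × 0.2660 ≈ 0.02873; observed = 23/2000 ≈ 0.01150.
Coefficient of coincidence = 0.01150/0.02873 ≈ 0.40.

0.40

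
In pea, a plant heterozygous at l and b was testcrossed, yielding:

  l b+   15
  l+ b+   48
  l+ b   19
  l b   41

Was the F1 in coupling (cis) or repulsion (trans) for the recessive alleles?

The two most frequent classes are l+ b+ (48) and l b (41); these are the parental (non-recombinant) types.
So the F1 carried l+ b+ on one chromosome and l b on the other — the recessive alleles are on the same chromosome (cis / coupling).

cis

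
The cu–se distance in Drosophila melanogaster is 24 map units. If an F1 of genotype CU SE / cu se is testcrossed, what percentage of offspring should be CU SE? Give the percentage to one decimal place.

A map distance of 24 map units corresponds to a recombination frequency of 0.240.
The F1 is CU SE / cu se, so CU SE is a parental gamete class with expected frequency (1 − r)/2 = 0.760/2 = 0.3800.
That is 0.3800 = 38.0% of the progeny.

38.0%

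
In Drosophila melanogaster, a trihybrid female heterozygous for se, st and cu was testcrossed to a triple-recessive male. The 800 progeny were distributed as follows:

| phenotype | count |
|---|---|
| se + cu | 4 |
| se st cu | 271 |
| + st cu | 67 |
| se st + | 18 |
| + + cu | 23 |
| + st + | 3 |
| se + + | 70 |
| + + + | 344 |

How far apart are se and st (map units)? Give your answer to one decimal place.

The two most frequent reciprocal classes, se st cu and + + +, are the parental types, so the F1 was se st cu / + + +.
The two rarest classes, se + cu and + st +, are the double crossovers. Comparing them with the parentals, only the st allele has switched, so st is the middle locus and the order is cu – st – se.
Crossovers in the st–se interval produce the single-crossover classes + st cu and se + + (67 + 70 = 137) plus the double crossovers (7).
RF(st–se) = (137 + 7) / 800 = 144/800 = 0.1800 → 18.0 map units.

18.0 map units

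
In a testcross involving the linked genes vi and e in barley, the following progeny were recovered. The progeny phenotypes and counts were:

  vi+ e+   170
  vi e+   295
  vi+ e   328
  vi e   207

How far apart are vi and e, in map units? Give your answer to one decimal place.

37.7 map units

The two most frequent classes, vi+ e (328) and vi e+ (295), are the parental types, so the F1 was vi+ e / vi e+.
The recombinant classes are vi+ e+ and vi e: 170 + 207 = 377.
Recombination frequency = 377/1000 = 0.3770 ≈ 37.7%, i.e. 37.7 map units.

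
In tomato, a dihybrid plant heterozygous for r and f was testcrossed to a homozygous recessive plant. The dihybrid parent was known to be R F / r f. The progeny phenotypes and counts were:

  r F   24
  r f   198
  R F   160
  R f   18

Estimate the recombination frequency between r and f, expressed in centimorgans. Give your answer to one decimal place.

The recombinant classes are R f and r F: 18 + 24 = 42.
Recombination frequency = 42/400 = 0.1050 ≈ 10.5%, i.e. 10.5 centimorgans.

10.5 centimorgans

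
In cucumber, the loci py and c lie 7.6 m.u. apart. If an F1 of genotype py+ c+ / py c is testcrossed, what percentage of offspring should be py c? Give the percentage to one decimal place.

A map distance of 7.6 m.u. corresponds to a recombination frequency of 0.076.
The F1 is py+ c+ / py c, so py c is a parental gamete class with expected frequency (1 − r)/2 = 0.924/2 = 0.4620.
That is 0.4620 = 46.2% of the progeny.

46.2%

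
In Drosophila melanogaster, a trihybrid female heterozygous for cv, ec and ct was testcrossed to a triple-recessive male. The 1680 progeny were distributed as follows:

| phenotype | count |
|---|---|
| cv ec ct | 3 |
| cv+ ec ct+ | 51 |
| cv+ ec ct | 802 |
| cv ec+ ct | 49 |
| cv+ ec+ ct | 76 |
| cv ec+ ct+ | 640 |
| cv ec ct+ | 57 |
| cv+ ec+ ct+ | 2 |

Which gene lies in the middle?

cv

The two most frequent reciprocal classes, cv+ ec ct and cv ec+ ct+, are the parental types, so the F1 was cv+ ec ct / cv ec+ ct+.
The two rarest classes, cv ec ct and cv+ ec+ ct+, are the double crossovers. Comparing them with the parentals, only the cv allele has switched, so cv is the middle locus and the order is ct – cv – ec.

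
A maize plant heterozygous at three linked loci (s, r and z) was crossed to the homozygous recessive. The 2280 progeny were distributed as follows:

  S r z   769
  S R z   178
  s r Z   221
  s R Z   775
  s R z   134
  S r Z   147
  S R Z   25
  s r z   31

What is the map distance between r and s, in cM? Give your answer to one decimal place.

The two most frequent reciprocal classes, S r z and s R Z, are the parental types, so the F1 was S r z / s R Z.
The two rarest classes, s r z and S R Z, are the double crossovers. Comparing them with the parentals, only the s allele has switched, so s is the middle locus and the order is z – s – r.
Crossovers in the s–r interval produce the single-crossover classes S R z and s r Z (178 + 221 = 399) plus the double crossovers (56).
RF(s–r) = (399 + 56) / 2280 = 455/2280 = 0.1996 → 20.0 cM.

20.0 cM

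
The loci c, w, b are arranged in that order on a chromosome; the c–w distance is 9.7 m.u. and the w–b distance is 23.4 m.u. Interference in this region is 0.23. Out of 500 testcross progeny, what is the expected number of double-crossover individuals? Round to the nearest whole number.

9

Map distances give recombination frequencies of 0.097 and 0.234 for the two intervals.
With interference 0.23 (so coincidence = 0.77), expected double-crossover frequency = 0.097 × 0.234 × 0.77 = 0.01748.
Expected number = 0.01748 × 500 = 8.74 ≈ 9.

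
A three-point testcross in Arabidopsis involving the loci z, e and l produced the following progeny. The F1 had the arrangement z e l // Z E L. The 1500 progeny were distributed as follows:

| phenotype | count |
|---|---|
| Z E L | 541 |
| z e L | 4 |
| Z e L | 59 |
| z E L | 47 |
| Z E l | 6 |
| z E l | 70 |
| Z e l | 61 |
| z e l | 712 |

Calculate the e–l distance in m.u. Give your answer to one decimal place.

9.3 m.u.

The two rarest classes, z e L and Z E l, are the double crossovers. Comparing them with the parentals, only the l allele has switched, so l is the middle locus and the order is e – l – z.
Crossovers in the e–l interval produce the single-crossover classes z E l and Z e L (70 + 59 = 129) plus the double crossovers (10).
RF(e–l) = (129 + 10) / 1500 = 139/1500 = 0.0927 → 9.3 m.u.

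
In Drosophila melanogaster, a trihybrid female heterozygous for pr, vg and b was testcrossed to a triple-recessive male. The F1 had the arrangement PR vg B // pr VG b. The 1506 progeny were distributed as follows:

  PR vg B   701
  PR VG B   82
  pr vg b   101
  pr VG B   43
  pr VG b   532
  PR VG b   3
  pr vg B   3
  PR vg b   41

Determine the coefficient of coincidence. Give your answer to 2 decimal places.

The two rarest classes, pr vg B and PR VG b, are the double crossovers. Comparing them with the parentals, only the pr allele has switched, so pr is the middle locus and the order is b – pr – vg.
b–pr: (84 + 6)/1506 = 0.0598; pr–vg: (183 + 6)/1506 = 0.1255.
Expected DCO frequency = 0.0598 × 0.1255 ≈ 0.00750; observed = 6/1506 ≈ 0.00398.
Coefficient of coincidence = 0.00398/0.00750 ≈ 0.53.

0.53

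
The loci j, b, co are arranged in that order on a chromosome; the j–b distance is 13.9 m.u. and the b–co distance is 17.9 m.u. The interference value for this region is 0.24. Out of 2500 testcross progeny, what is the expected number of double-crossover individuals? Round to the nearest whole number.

Map distances give recombination frequencies of 0.139 and 0.179 for the two intervals.
With interference 0.24 (so coincidence = 0.76), expected double-crossover frequency = 0.139 × 0.179 × 0.76 = 0.01891.
Expected number = 0.01891 × 2500 = 47.27 ≈ 47.

47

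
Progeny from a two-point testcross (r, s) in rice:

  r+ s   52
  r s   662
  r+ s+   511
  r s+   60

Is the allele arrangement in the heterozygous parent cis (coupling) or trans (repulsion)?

cis

The two most frequent classes are r+ s+ (511) and r s (662); these are the parental (non-recombinant) types.
So the F1 carried r+ s+ on one chromosome and r s on the other — the recessive alleles are on the same chromosome (cis / coupling).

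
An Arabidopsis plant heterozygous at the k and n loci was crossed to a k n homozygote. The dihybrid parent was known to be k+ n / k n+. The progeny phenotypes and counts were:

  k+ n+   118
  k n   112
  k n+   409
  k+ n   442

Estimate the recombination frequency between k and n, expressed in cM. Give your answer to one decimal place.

The recombinant classes are k+ n+ and k n: 118 + 112 = 230.
Recombination frequency = 230/1081 = 0.2128 ≈ 21.3%, i.e. 21.3 cM.

21.3 cM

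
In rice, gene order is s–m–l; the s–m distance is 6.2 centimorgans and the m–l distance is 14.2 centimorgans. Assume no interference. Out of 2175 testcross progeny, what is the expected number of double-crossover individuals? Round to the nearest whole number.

19

Map distances give recombination frequencies of 0.062 and 0.142 for the two intervals.
With no interference, expected double-crossover frequency = 0.062 × 0.142 = 0.00880.
Expected number = 0.00880 × 2175 = 19.15 ≈ 19.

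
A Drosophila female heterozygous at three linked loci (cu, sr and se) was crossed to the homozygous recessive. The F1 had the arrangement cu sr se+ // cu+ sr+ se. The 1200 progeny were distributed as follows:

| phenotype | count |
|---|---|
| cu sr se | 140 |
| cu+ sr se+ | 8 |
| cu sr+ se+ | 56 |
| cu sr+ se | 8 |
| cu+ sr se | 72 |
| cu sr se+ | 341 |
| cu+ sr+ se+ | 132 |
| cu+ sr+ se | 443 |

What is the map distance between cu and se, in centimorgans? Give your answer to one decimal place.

The two rarest classes, cu+ sr se+ and cu sr+ se, are the double crossovers. Comparing them with the parentals, only the cu allele has switched, so cu is the middle locus and the order is se – cu – sr.
Crossovers in the se–cu interval produce the single-crossover classes cu sr se and cu+ sr+ se+ (140 + 132 = 272) plus the double crossovers (16).
RF(se–cu) = (272 + 16) / 1200 = 288/1200 = 0.2400 → 24.0 centimorgans.

24.0 centimorgans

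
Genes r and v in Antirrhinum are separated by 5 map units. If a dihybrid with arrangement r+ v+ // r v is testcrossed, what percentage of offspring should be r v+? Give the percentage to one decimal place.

A map distance of 5 map units corresponds to a recombination frequency of 0.050.
The F1 is r+ v+ / r v, so r v+ is a recombinant gamete class with expected frequency r/2 = 0.050/2 = 0.0250.
That is 0.0250 = 2.5% of the progeny.

2.5%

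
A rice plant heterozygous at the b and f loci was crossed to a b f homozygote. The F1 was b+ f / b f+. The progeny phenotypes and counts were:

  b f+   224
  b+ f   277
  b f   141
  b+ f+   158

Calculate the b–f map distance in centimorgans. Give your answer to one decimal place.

37.4 centimorgans

The recombinant classes are b+ f+ and b f: 158 + 141 = 299.
Recombination frequency = 299/800 = 0.3738 ≈ 37.4%, i.e. 37.4 centimorgans.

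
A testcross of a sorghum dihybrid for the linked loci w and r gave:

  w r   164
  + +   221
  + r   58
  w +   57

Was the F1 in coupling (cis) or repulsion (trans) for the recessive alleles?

cis

The two most frequent classes are + + (221) and w r (164); these are the parental (non-recombinant) types.
So the F1 carried + + on one chromosome and w r on the other — the recessive alleles are on the same chromosome (cis / coupling).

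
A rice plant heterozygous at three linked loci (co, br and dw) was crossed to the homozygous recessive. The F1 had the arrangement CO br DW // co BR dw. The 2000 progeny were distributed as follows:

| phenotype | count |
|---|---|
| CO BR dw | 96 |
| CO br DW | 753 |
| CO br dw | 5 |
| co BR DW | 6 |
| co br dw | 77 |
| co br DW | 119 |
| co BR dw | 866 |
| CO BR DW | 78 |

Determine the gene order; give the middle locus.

The two rarest classes, CO br dw and co BR DW, are the double crossovers. Comparing them with the parentals, only the dw allele has switched, so dw is the middle locus and the order is br – dw – co.

dw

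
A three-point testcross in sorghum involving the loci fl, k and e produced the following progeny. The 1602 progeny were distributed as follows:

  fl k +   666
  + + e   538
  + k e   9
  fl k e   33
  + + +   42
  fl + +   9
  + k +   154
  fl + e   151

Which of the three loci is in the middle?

The two most frequent reciprocal classes, + + e and fl k +, are the parental types, so the F1 was + + e / fl k +.
The two rarest classes, + k e and fl + +, are the double crossovers. Comparing them with the parentals, only the k allele has switched, so k is the middle locus and the order is e – k – fl.

k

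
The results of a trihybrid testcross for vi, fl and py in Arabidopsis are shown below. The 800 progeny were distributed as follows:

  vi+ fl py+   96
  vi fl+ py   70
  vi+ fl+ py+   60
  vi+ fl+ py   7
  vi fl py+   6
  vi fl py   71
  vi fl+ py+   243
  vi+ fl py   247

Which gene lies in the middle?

fl

The two most frequent reciprocal classes, vi+ fl py and vi fl+ py+, are the parental types, so the F1 was vi+ fl py / vi fl+ py+.
The two rarest classes, vi+ fl+ py and vi fl py+, are the double crossovers. Comparing them with the parentals, only the fl allele has switched, so fl is the middle locus and the order is vi – fl – py.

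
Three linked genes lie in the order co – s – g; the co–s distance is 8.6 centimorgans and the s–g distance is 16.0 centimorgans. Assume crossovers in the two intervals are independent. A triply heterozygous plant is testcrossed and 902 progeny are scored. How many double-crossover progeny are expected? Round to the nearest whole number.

12

Map distances give recombination frequencies of 0.086 and 0.160 for the two intervals.
With no interference, expected double-crossover frequency = 0.086 × 0.160 = 0.01376.
Expected number = 0.01376 × 902 = 12.41 ≈ 12.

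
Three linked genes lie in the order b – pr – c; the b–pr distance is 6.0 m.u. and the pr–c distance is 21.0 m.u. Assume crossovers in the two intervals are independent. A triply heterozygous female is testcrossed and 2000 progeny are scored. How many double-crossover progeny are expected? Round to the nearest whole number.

25

Map distances give recombination frequencies of 0.060 and 0.210 for the two intervals.
With no interference, expected double-crossover frequency = 0.060 × 0.210 = 0.01260.
Expected number = 0.01260 × 2000 = 25.20 ≈ 25.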